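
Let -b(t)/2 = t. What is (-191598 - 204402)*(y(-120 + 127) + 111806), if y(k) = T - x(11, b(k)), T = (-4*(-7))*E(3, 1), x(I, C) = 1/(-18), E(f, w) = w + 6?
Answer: -44352814000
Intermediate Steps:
E(f, w) = 6 + w
b(t) = -2*t
x(I, C) = -1/18
T = 196 (T = (-4*(-7))*(6 + 1) = 28*7 = 196)
y(k) = 3529/18 (y(k) = 196 - 1*(-1/18) = 196 + 1/18 = 3529/18)
(-191598 - 204402)*(y(-120 + 127) + 111806) = (-191598 - 204402)*(3529/18 + 111806) = -396000*2016037/18 = -44352814000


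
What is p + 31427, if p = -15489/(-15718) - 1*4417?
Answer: 424558669/15718 ≈ 27011.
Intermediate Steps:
p = -69410917/15718 (p = -15489*(-1/15718) - 4417 = 15489/15718 - 4417 = -69410917/15718 ≈ -4416.0)
p + 31427 = -69410917/15718 + 31427 = 424558669/15718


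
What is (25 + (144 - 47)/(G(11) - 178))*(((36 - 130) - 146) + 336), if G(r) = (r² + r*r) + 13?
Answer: 194112/77 ≈ 2520.9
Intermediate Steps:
G(r) = 13 + 2*r² (G(r) = (r² + r²) + 13 = 2*r² + 13 = 13 + 2*r²)
(25 + (144 - 47)/(G(11) - 178))*(((36 - 130) - 146) + 336) = (25 + (144 - 47)/((13 + 2*11²) - 178))*(((36 - 130) - 146) + 336) = (25 + 97/((13 + 2*121) - 178))*((-94 - 146) + 336) = (25 + 97/((13 + 242) - 178))*(-240 + 336) = (25 + 97/(255 - 178))*96 = (25 + 97/77)*96 = (2022/77)*96 = 194112/77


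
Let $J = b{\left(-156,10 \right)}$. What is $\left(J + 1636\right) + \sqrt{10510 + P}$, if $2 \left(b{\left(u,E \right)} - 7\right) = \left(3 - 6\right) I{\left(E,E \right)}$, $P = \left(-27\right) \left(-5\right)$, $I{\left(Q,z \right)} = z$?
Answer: $1628 + \sqrt{10645} \approx 1731.2$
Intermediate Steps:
$P = 135$
$b{\left(u,E \right)} = 7 - \frac{3 E}{2}$ ($b{\left(u,E \right)} = 7 + \frac{\left(3 - 6\right) E}{2} = 7 + \frac{\left(-3\right) E}{2} = 7 - \frac{3 E}{2}$)
$J = -8$ ($J = 7 - 15 = -8$)
$\left(J + 1636\right) + \sqrt{10510 + P} = \left(-8 + 1636\right) + \sqrt{10510 + 135} = 1628 + \sqrt{10645}$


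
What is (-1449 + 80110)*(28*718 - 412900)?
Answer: -30897726156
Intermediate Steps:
(-1449 + 80110)*(28*718 - 412900) = 78661*(20104 - 412900) = 78661*(-392796) = -30897726156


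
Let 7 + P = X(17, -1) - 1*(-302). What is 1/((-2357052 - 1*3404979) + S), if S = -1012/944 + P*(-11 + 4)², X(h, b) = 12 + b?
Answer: -236/1356300985 ≈ -1.7400e-7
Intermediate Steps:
P = 306 (P = -7 + ((12 - 1) - 1*(-302)) = -7 + (11 + 302) = -7 + 313 = 306)
S = 3538331/236 (S = -1012/944 + 306*(-11 + 4)² = -1012*1/944 + 306*(-7)² = -253/236 + 306*49 = -253/236 + 14994 = 3538331/236 ≈ 14993.)
1/((-2357052 - 1*3404979) + S) = 1/((-2357052 - 1*3404979) + 3538331/236) = 1/((-2357052 - 3404979) + 3538331/236) = 1/(-5762031 + 3538331/236) = 1/(-1356300985/236) = -236/1356300985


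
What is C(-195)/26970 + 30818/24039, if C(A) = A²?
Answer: 116349629/43222122 ≈ 2.6919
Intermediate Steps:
C(-195)/26970 + 30818/24039 = (-195)²/26970 + 30818/24039 = 38025*(1/26970) + 30818*(1/24039) = 2535/1798 + 30818/24039 = 116349629/43222122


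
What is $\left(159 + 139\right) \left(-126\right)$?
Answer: $-37548$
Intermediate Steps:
$\left(159 + 139\right) \left(-126\right) = 298 \left(-126\right) = -37548$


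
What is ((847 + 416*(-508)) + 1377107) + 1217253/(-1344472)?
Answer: 1568494774219/1344472 ≈ 1.1666e+6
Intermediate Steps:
((847 + 416*(-508)) + 1377107) + 1217253/(-1344472) = ((847 - 211328) + 1377107) + 1217253*(-1/1344472) = (-210481 + 1377107) - 1217253/1344472 = 1166626 - 1217253/1344472 = 1568494774219/1344472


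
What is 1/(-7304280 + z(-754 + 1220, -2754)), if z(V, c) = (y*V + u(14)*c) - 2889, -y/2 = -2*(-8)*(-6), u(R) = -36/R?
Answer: -7/50474307 ≈ -1.3868e-7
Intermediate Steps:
y = 192 (y = -2*(-2*(-8))*(-6) = -32*(-6) = -2*(-96) = 192)
z(V, c) = -2889 + 192*V - 18*c/7 (z(V, c) = (192*V + (-36/14)*c) - 2889 = (192*V + (-36*1/14)*c) - 2889 = (192*V - 18*c/7) - 2889 = -2889 + 192*V - 18*c/7)
1/(-7304280 + z(-754 + 1220, -2754)) = 1/(-7304280 + (-2889 + 192*(-754 + 1220) - 18/7*(-2754))) = 1/(-7304280 + (-2889 + 192*466 + 49572/7)) = 1/(-7304280 + (-2889 + 89472 + 49572/7)) = 1/(-7304280 + 655653/7) = 1/(-50474307/7) = -7/50474307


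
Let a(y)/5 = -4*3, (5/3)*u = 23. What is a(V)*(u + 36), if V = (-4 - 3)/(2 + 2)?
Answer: -2988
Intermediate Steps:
u = 69/5 (u = (⅗)*23 = 69/5 ≈ 13.800)
V = -7/4 ≈ -1.7500
a(y) = -60 (a(y) = 5*(-4*3) = 5*(-12) = -60)
a(V)*(u + 36) = -60*(69/5 + 36) = -60*249/5 = -2988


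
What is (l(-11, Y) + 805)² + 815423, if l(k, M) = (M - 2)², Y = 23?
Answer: 2367939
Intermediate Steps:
l(k, M) = (-2 + M)²
(l(-11, Y) + 805)² + 815423 = ((-2 + 23)² + 805)² + 815423 = (21² + 805)² + 815423 = (441 + 805)² + 815423 = 1246² + 815423 = 1552516 + 815423 = 2367939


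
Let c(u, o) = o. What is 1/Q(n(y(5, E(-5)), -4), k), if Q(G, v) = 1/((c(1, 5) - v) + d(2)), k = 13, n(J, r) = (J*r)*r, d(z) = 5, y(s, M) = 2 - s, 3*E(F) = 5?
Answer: -3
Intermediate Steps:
E(F) = 5/3 (E(F) = (⅓)*5 = 5/3)
n(J, r) = J*r²
Q(G, v) = 1/(10 - v) (Q(G, v) = 1/((5 - v) + 5) = 1/(10 - v))
1/Q(n(y(5, E(-5)), -4), k) = 1/(1/(10 - 1*13)) = 1/(1/(10 - 13)) = 1/(1/(-3)) = 1/(-⅓) = -3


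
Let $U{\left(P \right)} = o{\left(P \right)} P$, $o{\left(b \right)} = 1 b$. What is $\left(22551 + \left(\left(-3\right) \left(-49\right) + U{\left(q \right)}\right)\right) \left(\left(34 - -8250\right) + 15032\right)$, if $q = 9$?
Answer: $531115164$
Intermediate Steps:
$o{\left(b \right)} = b$
$U{\left(P \right)} = P^{2}$ ($U{\left(P \right)} = P P = P^{2}$)
$\left(22551 + \left(\left(-3\right) \left(-49\right) + U{\left(q \right)}\right)\right) \left(\left(34 - -8250\right) + 15032\right) = \left(22551 + \left(\left(-3\right) \left(-49\right) + 9^{2}\right)\right) \left(\left(34 - -8250\right) + 15032\right) = \left(22551 + \left(147 + 81\right)\right) \left(\left(34 + 8250\right) + 15032\right) = \left(22551 + 228\right) \left(8284 + 15032\right) = 22779 \cdot 23316 = 531115164$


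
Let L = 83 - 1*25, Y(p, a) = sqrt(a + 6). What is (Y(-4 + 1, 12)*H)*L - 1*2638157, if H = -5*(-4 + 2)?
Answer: -2638157 + 1740*sqrt(2) ≈ -2.6357e+6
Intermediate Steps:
Y(p, a) = sqrt(6 + a)
H = 10 (H = -5*(-2) = 10)
L = 58 (L = 83 - 25 = 58)
(Y(-4 + 1, 12)*H)*L - 1*2638157 = (sqrt(6 + 12)*10)*58 - 1*2638157 = (sqrt(18)*10)*58 - 2638157 = ((3*sqrt(2))*10)*58 - 2638157 = (30*sqrt(2))*58 - 2638157 = 1740*sqrt(2) - 2638157 = -2638157 + 1740*sqrt(2)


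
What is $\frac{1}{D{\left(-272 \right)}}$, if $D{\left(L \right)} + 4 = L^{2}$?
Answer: $\frac{1}{73980} \approx 1.3517 \cdot 10^{-5}$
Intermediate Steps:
$D{\left(L \right)} = -4 + L^{2}$
$\frac{1}{D{\left(-272 \right)}} = \frac{1}{-4 + \left(-272\right)^{2}} = \frac{1}{-4 + 73984} = \frac{1}{73980}$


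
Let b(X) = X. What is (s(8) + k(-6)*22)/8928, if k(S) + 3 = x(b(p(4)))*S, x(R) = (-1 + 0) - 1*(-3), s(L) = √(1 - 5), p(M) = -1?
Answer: -55/1488 + I/4464 ≈ -0.036962 + 0.00022401*I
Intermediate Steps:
s(L) = 2*I (s(L) = √(-4) = 2*I)
x(R) = 2 (x(R) = -1 + 3 = 2)
k(S) = -3 + 2*S
(s(8) + k(-6)*22)/8928 = (2*I + (-3 + 2*(-6))*22)/8928 = (2*I + (-3 - 12)*22)*(1/8928) = (2*I - 15*22)*(1/8928) = (2*I - 330)*(1/8928) = (-330 + 2*I)*(1/8928) = -55/1488 + I/4464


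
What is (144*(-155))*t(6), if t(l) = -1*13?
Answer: 290160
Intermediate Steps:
t(l) = -13
(144*(-155))*t(6) = (144*(-155))*(-13) = -22320*(-13) = 290160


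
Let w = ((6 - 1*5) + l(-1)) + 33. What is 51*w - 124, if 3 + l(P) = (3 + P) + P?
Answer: 1508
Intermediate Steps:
l(P) = 2*P (l(P) = -3 + ((3 + P) + P) = -3 + (3 + 2*P) = 2*P)
w = 32 (w = ((6 - 1*5) + 2*(-1)) + 33 = ((6 - 5) - 2) + 33 = (1 - 2) + 33 = -1 + 33 = 32)
51*w - 124 = 51*32 - 124 = 1632 - 124 = 1508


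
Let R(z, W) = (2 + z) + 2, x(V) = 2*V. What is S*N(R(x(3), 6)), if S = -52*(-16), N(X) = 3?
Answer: 2496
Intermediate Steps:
R(z, W) = 4 + z
S = 832
S*N(R(x(3), 6)) = 832*3 = 2496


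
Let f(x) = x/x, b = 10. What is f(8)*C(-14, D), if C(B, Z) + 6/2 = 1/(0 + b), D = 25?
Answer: -29/10 ≈ -2.9000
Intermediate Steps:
f(x) = 1
C(B, Z) = -29/10 (C(B, Z) = -3 + 1/(0 + 10) = -3 + 1/10 = -3 + ⅒ = -29/10)
f(8)*C(-14, D) = 1*(-29/10) = -29/10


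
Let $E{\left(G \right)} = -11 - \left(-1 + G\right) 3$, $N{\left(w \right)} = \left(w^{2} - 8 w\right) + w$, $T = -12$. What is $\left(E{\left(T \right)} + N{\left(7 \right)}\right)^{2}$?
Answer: $784$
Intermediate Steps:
$N{\left(w \right)} = w^{2} - 7 w$
$E{\left(G \right)} = -8 - 3 G$ ($E{\left(G \right)} = -11 - \left(-3 + 3 G\right) = -8 - 3 G$)
$\left(E{\left(T \right)} + N{\left(7 \right)}\right)^{2} = \left(\left(-8 - -36\right) + 7 \left(-7 + 7\right)\right)^{2} = \left(\left(-8 + 36\right) + 7 \cdot 0\right)^{2} = \left(28 + 0\right)^{2} = 28^{2} = 784$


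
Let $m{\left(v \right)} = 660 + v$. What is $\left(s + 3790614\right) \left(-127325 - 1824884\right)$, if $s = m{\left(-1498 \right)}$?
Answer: $-7398434815184$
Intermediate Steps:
$s = -838$ ($s = 660 - 1498 = -838$)
$\left(s + 3790614\right) \left(-127325 - 1824884\right) = \left(-838 + 3790614\right) \left(-127325 - 1824884\right) = 3789776 \left(-1952209\right) = -7398434815184$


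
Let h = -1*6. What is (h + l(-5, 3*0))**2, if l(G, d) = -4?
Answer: 100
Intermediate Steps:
h = -6
(h + l(-5, 3*0))**2 = (-6 - 4)**2 = (-10)**2 = 100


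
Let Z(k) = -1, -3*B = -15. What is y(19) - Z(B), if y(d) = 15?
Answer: 16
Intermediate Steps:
B = 5 (B = -1/3*(-15) = 5)
y(19) - Z(B) = 15 - 1*(-1) = 15 + 1 = 16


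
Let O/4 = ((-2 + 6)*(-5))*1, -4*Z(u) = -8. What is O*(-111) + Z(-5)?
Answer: 8882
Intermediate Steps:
Z(u) = 2 (Z(u) = -1/4*(-8) = 2)
O = -80 (O = 4*(((-2 + 6)*(-5))*1) = 4*((4*(-5))*1) = 4*(-20*1) = 4*(-20) = -80)
O*(-111) + Z(-5) = -80*(-111) + 2 = 8880 + 2 = 8882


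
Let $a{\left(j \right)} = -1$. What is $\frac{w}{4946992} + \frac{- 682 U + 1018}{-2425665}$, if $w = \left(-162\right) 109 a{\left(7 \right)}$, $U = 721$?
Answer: $\frac{411723525823}{1999957558280} \approx 0.20587$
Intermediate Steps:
$w = 17658$ ($w = \left(-162\right) 109 \left(-1\right) = \left(-17658\right) \left(-1\right) = 17658$)
$\frac{w}{4946992} + \frac{- 682 U + 1018}{-2425665} = \frac{17658}{4946992} + \frac{\left(-682\right) 721 + 1018}{-2425665} = 17658 \cdot \frac{1}{4946992} + \left(-491722 + 1018\right) \left(- \frac{1}{2425665}\right) = \frac{8829}{2473496} - - \frac{163568}{808555} = \frac{8829}{2473496} + \frac{163568}{808555} = \frac{411723525823}{1999957558280}$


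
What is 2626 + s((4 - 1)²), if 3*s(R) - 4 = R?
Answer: 7891/3 ≈ 2630.3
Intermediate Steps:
s(R) = 4/3 + R/3
2626 + s((4 - 1)²) = 2626 + (4/3 + (4 - 1)²/3) = 2626 + (4/3 + (⅓)*3²) = 2626 + (4/3 + (⅓)*9) = 2626 + (4/3 + 3) = 2626 + 13/3 = 7891/3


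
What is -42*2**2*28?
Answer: -4704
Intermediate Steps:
-42*2**2*28 = -42*4*28 = -168*28 = -4704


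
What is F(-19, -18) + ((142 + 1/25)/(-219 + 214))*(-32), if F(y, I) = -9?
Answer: 112507/125 ≈ 900.06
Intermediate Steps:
F(-19, -18) + ((142 + 1/25)/(-219 + 214))*(-32) = -9 + ((142 + 1/25)/(-219 + 214))*(-32) = -9 + ((142 + 1/25)/(-5))*(-32) = -9 + ((3551/25)*(-1/5))*(-32) = -9 - 3551/125*(-32) = -9 + 113632/125 = 112507/125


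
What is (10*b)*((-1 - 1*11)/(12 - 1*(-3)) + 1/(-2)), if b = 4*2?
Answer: -104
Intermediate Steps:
b = 8
(10*b)*((-1 - 1*11)/(12 - 1*(-3)) + 1/(-2)) = (10*8)*((-1 - 1*11)/(12 - 1*(-3)) + 1/(-2)) = 80*((-1 - 11)/(12 + 3) + 1*(-½)) = 80*(-12/15 - ½) = 80*(-12*1/15 - ½) = 80*(-⅘ - ½) = 80*(-13/10) = -104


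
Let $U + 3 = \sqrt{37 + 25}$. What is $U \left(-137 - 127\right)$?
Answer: $792 - 264 \sqrt{62} \approx -1286.7$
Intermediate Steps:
$U = -3 + \sqrt{62}$ ($U = -3 + \sqrt{37 + 25} = -3 + \sqrt{62} \approx 4.874$)
$U \left(-137 - 127\right) = \left(-3 + \sqrt{62}\right) \left(-137 - 127\right) = \left(-3 + \sqrt{62}\right) \left(-264\right) = 792 - 264 \sqrt{62}$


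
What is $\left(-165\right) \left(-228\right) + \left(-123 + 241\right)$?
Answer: $37738$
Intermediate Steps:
$\left(-165\right) \left(-228\right) + \left(-123 + 241\right) = 37620 + 118 = 37738$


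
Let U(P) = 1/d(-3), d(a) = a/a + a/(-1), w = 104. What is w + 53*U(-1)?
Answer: 469/4 ≈ 117.25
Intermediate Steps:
d(a) = 1 - a (d(a) = 1 + a*(-1) = 1 - a)
U(P) = ¼ (U(P) = 1/(1 - 1*(-3)) = 1/(1 + 3) = 1/4 = ¼)
w + 53*U(-1) = 104 + 53*(¼) = 104 + 53/4 = 469/4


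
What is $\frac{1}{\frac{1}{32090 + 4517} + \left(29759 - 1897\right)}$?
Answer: $\frac{36607}{1019944235} \approx 3.5891 \cdot 10^{-5}$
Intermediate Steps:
$\frac{1}{\frac{1}{32090 + 4517} + \left(29759 - 1897\right)} = \frac{1}{\frac{1}{36607} + \left(29759 - 1897\right)} = \frac{1}{\frac{1}{36607} + 27862} = \frac{1}{\frac{1019944235}{36607}} = \frac{36607}{1019944235}$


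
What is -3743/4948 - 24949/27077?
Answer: -224796863/133976996 ≈ -1.6779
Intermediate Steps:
-3743/4948 - 24949/27077 = -224796863/133976996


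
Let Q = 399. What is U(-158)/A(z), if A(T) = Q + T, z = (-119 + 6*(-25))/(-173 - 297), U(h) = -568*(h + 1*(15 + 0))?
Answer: 38175280/187799 ≈ 203.28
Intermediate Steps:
U(h) = -8520 - 568*h (U(h) = -568*(h + 1*15) = -568*(h + 15) = -568*(15 + h) = -8520 - 568*h)
z = 269/470 (z = (-119 - 150)/(-470) = -269*(-1/470) = 269/470 ≈ 0.57234)
A(T) = 399 + T
U(-158)/A(z) = (-8520 - 568*(-158))/(399 + 269/470) = (-8520 + 89744)/(187799/470) = 81224*(470/187799) = 38175280/187799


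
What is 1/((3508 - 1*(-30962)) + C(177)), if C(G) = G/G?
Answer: 1/34471 ≈ 2.9010e-5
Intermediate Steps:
C(G) = 1
1/((3508 - 1*(-30962)) + C(177)) = 1/((3508 - 1*(-30962)) + 1) = 1/((3508 + 30962) + 1) = 1/(34470 + 1) = 1/34471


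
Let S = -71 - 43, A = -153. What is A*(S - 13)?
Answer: 19431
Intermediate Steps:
S = -114
A*(S - 13) = -153*(-114 - 13) = -153*(-127) = 19431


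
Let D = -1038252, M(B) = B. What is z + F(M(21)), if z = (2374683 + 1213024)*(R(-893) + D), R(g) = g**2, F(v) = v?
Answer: -863930608700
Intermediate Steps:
z = -863930608721 (z = (2374683 + 1213024)*((-893)**2 - 1038252) = 3587707*(797449 - 1038252) = 3587707*(-240803) = -863930608721)
z + F(M(21)) = -863930608721 + 21 = -863930608700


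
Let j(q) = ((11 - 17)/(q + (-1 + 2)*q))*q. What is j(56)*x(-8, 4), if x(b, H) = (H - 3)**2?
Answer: -3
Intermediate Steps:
x(b, H) = (-3 + H)**2
j(q) = -3 (j(q) = (-6/(q + 1*q))*q = (-6/(q + q))*q = (-6*1/(2*q))*q = (-3/q)*q = -3)
j(56)*x(-8, 4) = -3*(-3 + 4)**2 = -3*1**2 = -3*1 = -3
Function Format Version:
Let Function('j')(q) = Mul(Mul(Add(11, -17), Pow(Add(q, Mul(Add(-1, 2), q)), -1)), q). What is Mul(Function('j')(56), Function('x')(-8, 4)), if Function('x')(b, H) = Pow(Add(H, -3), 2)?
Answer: -3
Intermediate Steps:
Function('x')(b, H) = Pow(Add(-3, H), 2)
Function('j')(q) = -3 (Function('j')(q) = Mul(Mul(-6, Pow(Add(q, Mul(1, q)), -1)), q) = Mul(Mul(-6, Pow(Add(q, q), -1)), q) = Mul(Mul(-6, Pow(Mul(2, q), -1)), q) = Mul(Mul(-6, Mul(Rational(1, 2), Pow(q, -1))), q) = Mul(Mul(-3, Pow(q, -1)), q) = -3)
Mul(Function('j')(56), Function('x')(-8, 4)) = Mul(-3, Pow(Add(-3, 4), 2)) = Mul(-3, Pow(1, 2)) = Mul(-3, 1) = -3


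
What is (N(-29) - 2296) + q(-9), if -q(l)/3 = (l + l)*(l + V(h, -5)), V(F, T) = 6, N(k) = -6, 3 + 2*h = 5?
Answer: -2464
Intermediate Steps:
h = 1 (h = -3/2 + (1/2)*5 = -3/2 + 5/2 = 1)
q(l) = -6*l*(6 + l) (q(l) = -3*(l + l)*(l + 6) = -3*2*l*(6 + l) = -6*l*(6 + l))
(N(-29) - 2296) + q(-9) = (-6 - 2296) - 6*(-9)*(6 - 9) = -2302 - 6*(-9)*(-3) = -2302 - 162 = -2464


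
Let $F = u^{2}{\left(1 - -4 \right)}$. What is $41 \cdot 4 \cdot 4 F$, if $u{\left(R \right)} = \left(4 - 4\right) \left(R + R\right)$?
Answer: $0$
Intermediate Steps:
$u{\left(R \right)} = 0$ ($u{\left(R \right)} = 0 \cdot 2 R = 0$)
$F = 0$ ($F = 0^{2} = 0$)
$41 \cdot 4 \cdot 4 F = 41 \cdot 4 \cdot 4 \cdot 0 = 41 \cdot 16 \cdot 0 = 656 \cdot 0 = 0$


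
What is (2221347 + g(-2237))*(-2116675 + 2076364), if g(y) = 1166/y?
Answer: -200311489214703/2237 ≈ -8.9545e+10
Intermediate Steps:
(2221347 + g(-2237))*(-2116675 + 2076364) = (2221347 + 1166/(-2237))*(-2116675 + 2076364) = (2221347 + 1166*(-1/2237))*(-40311) = (2221347 - 1166/2237)*(-40311) = (4969152073/2237)*(-40311) = -200311489214703/2237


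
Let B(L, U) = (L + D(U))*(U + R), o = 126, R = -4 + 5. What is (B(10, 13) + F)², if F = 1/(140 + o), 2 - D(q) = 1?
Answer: 1678131225/70756 ≈ 23717.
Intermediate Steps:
D(q) = 1 (D(q) = 2 - 1*1 = 2 - 1 = 1)
R = 1
B(L, U) = (1 + L)*(1 + U) (B(L, U) = (L + 1)*(U + 1) = (1 + L)*(1 + U))
F = 1/266 (F = 1/(140 + 126) = 1/266 ≈ 0.0037594)
(B(10, 13) + F)² = ((1 + 10 + 13 + 10*13) + 1/266)² = ((1 + 10 + 13 + 130) + 1/266)² = (154 + 1/266)² = (40965/266)² = 1678131225/70756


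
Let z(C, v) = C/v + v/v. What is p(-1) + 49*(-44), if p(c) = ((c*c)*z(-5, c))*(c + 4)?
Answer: -2138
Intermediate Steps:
z(C, v) = 1 + C/v (z(C, v) = C/v + 1 = 1 + C/v)
p(c) = c*(-5 + c)*(4 + c) (p(c) = ((c*c)*((-5 + c)/c))*(c + 4) = (c²*((-5 + c)/c))*(4 + c) = (c*(-5 + c))*(4 + c) = c*(-5 + c)*(4 + c))
p(-1) + 49*(-44) = -(-5 - 1)*(4 - 1) + 49*(-44) = -1*(-6)*3 - 2156 = 18 - 2156 = -2138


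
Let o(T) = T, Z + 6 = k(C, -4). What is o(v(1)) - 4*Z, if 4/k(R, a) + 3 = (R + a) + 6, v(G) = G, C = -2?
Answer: 91/3 ≈ 30.333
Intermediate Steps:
k(R, a) = 4/(3 + R + a) (k(R, a) = 4/(-3 + ((R + a) + 6)) = 4/(-3 + (6 + R + a)) = 4/(3 + R + a))
Z = -22/3 (Z = -6 + 4/(3 - 2 - 4) = -6 + 4/(-3) = -6 + 4*(-⅓) = -6 - 4/3 = -22/3 ≈ -7.3333)
o(v(1)) - 4*Z = 1 - 4*(-22/3) = 1 + 88/3 = 91/3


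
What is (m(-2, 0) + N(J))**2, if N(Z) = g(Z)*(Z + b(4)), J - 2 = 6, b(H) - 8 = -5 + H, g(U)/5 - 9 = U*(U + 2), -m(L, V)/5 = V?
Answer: 44555625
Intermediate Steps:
m(L, V) = -5*V
g(U) = 45 + 5*U*(2 + U) (g(U) = 45 + 5*(U*(U + 2)) = 45 + 5*(U*(2 + U)) = 45 + 5*U*(2 + U))
b(H) = 3 + H (b(H) = 8 + (-5 + H) = 3 + H)
J = 8 (J = 2 + 6 = 8)
N(Z) = (7 + Z)*(45 + 5*Z**2 + 10*Z) (N(Z) = (45 + 5*Z**2 + 10*Z)*(Z + (3 + 4)) = (45 + 5*Z**2 + 10*Z)*(Z + 7) = (45 + 5*Z**2 + 10*Z)*(7 + Z) = (7 + Z)*(45 + 5*Z**2 + 10*Z))
(m(-2, 0) + N(J))**2 = (-5*0 + 5*(7 + 8)*(9 + 8**2 + 2*8))**2 = (0 + 5*15*(9 + 64 + 16))**2 = (0 + 5*15*89)**2 = (0 + 6675)**2 = 6675**2 = 44555625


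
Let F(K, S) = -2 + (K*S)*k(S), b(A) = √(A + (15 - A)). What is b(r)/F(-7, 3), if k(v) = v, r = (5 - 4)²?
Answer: -√15/65 ≈ -0.059584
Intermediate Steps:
r = 1 (r = 1² = 1)
b(A) = √15
F(K, S) = -2 + K*S² (F(K, S) = -2 + (K*S)*S = -2 + K*S²)
b(r)/F(-7, 3) = √15/(-2 - 7*3²) = √15/(-2 - 7*9) = √15/(-2 - 63) = √15/(-65) = √15*(-1/65) = -√15/65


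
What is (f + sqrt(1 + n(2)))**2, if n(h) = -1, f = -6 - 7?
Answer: 169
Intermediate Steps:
f = -13
(f + sqrt(1 + n(2)))**2 = (-13 + sqrt(1 - 1))**2 = (-13 + sqrt(0))**2 = (-13 + 0)**2 = (-13)**2 = 169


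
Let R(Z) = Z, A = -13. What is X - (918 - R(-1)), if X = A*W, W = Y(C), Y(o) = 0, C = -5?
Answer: -919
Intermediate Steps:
W = 0
X = 0 (X = -13*0 = 0)
X - (918 - R(-1)) = 0 - (918 - 1*(-1)) = 0 - (918 + 1) = 0 - 1*919 = 0 - 919 = -919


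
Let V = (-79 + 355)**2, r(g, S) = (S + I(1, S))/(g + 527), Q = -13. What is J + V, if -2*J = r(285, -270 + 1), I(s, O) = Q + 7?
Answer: 123710099/1624 ≈ 76176.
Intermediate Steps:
I(s, O) = -6 (I(s, O) = -13 + 7 = -6)
r(g, S) = (-6 + S)/(527 + g) (r(g, S) = (S - 6)/(g + 527) = (-6 + S)/(527 + g))
V = 76176 (V = 276**2 = 76176)
J = 275/1624 (J = -(-6 + (-270 + 1))/(2*(527 + 285)) = -(-6 - 269)/(2*812) = -(-275)/1624 = -1/2*(-275/812) = 275/1624 ≈ 0.16933)
J + V = 275/1624 + 76176 = 123710099/1624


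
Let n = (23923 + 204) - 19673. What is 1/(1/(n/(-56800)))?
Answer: -2227/28400 ≈ -0.078416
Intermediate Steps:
n = 4454 (n = 24127 - 19673 = 4454)
1/(1/(n/(-56800))) = 1/(1/(4454/(-56800))) = 1/(1/(4454*(-1/56800))) = 1/(1/(-2227/28400)) = 1/(-28400/2227) = -2227/28400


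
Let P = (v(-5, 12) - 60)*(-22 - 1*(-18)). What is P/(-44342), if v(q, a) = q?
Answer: -130/22171 ≈ -0.0058635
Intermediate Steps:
P = 260 (P = (-5 - 60)*(-22 - 1*(-18)) = -65*(-22 + 18) = -65*(-4) = 260)
P/(-44342) = 260/(-44342) = 260*(-1/44342) = -130/22171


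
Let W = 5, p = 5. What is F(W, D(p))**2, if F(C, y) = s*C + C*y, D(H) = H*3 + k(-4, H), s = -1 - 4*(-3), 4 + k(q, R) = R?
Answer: 18225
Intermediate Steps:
k(q, R) = -4 + R
s = 11 (s = -1 + 12 = 11)
D(H) = -4 + 4*H (D(H) = H*3 + (-4 + H) = 3*H + (-4 + H) = -4 + 4*H)
F(C, y) = 11*C + C*y
F(W, D(p))**2 = (5*(11 + (-4 + 4*5)))**2 = (5*(11 + (-4 + 20)))**2 = (5*(11 + 16))**2 = (5*27)**2 = 135**2 = 18225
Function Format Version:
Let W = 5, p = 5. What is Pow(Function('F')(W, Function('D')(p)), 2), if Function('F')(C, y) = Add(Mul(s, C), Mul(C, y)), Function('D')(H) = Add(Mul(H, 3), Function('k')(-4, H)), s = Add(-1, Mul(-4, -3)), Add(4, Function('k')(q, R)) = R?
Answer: 18225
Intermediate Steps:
Function('k')(q, R) = Add(-4, R)
s = 11 (s = Add(-1, 12) = 11)
Function('D')(H) = Add(-4, Mul(4, H)) (Function('D')(H) = Add(Mul(H, 3), Add(-4, H)) = Add(Mul(3, H), Add(-4, H)) = Add(-4, Mul(4, H)))
Function('F')(C, y) = Add(Mul(11, C), Mul(C, y))
Pow(Function('F')(W, Function('D')(p)), 2) = Pow(Mul(5, Add(11, Add(-4, Mul(4, 5)))), 2) = Pow(Mul(5, Add(11, Add(-4, 20))), 2) = Pow(Mul(5, Add(11, 16)), 2) = Pow(Mul(5, 27), 2) = Pow(135, 2) = 18225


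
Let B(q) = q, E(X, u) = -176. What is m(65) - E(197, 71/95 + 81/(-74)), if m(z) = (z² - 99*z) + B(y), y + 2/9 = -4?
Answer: -18344/9 ≈ -2038.2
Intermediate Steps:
y = -38/9 (y = -2/9 - 4 = -38/9 ≈ -4.2222)
m(z) = -38/9 + z² - 99*z (m(z) = (z² - 99*z) - 38/9 = -38/9 + z² - 99*z)
m(65) - E(197, 71/95 + 81/(-74)) = (-38/9 + 65² - 99*65) - 1*(-176) = (-38/9 + 4225 - 6435) + 176 = -19928/9 + 176 = -18344/9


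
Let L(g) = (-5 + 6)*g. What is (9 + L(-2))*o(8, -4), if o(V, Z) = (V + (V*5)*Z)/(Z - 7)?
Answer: 1064/11 ≈ 96.727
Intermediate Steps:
o(V, Z) = (V + 5*V*Z)/(-7 + Z) (o(V, Z) = (V + (5*V)*Z)/(-7 + Z) = (V + 5*V*Z)/(-7 + Z))
L(g) = g (L(g) = 1*g = g)
(9 + L(-2))*o(8, -4) = (9 - 2)*(8*(1 + 5*(-4))/(-7 - 4)) = 7*(8*(1 - 20)/(-11)) = 7*(8*(-1/11)*(-19)) = 7*(152/11) = 1064/11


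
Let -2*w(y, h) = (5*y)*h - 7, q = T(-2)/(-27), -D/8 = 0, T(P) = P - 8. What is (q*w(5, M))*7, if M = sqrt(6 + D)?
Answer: 245/27 - 875*sqrt(6)/27 ≈ -70.307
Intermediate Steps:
T(P) = -8 + P
D = 0 (D = -8*0 = 0)
M = sqrt(6) (M = sqrt(6 + 0) = sqrt(6) ≈ 2.4495)
q = 10/27 (q = (-8 - 2)/(-27) = -10*(-1/27) = 10/27 ≈ 0.37037)
w(y, h) = 7/2 - 5*h*y/2 (w(y, h) = -((5*y)*h - 7)/2 = -(5*h*y - 7)/2 = -(-7 + 5*h*y)/2 = 7/2 - 5*h*y/2)
(q*w(5, M))*7 = (10*(7/2 - 5/2*sqrt(6)*5)/27)*7 = (10*(7/2 - 25*sqrt(6)/2)/27)*7 = (35/27 - 125*sqrt(6)/27)*7 = 245/27 - 875*sqrt(6)/27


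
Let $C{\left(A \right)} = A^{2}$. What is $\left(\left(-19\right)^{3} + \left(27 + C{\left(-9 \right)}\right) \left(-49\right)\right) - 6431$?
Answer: $-18582$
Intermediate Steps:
$\left(\left(-19\right)^{3} + \left(27 + C{\left(-9 \right)}\right) \left(-49\right)\right) - 6431 = \left(\left(-19\right)^{3} + \left(27 + \left(-9\right)^{2}\right) \left(-49\right)\right) - 6431 = \left(-6859 + \left(27 + 81\right) \left(-49\right)\right) - 6431 = \left(-6859 + 108 \left(-49\right)\right) - 6431 = \left(-6859 - 5292\right) - 6431 = -12151 - 6431 = -18582$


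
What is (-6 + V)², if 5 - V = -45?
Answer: 1936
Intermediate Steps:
V = 50 (V = 5 - 1*(-45) = 5 + 45 = 50)
(-6 + V)² = (-6 + 50)² = 44² = 1936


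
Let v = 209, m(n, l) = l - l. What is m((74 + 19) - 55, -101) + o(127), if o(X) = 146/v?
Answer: 146/209 ≈ 0.69856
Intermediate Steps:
m(n, l) = 0
o(X) = 146/209
m((74 + 19) - 55, -101) + o(127) = 0 + 146/209 = 146/209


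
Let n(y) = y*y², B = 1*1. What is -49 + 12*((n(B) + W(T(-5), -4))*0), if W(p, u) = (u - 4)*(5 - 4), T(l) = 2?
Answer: -49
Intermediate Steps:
W(p, u) = -4 + u (W(p, u) = (-4 + u)*1 = -4 + u)
B = 1
n(y) = y³
-49 + 12*((n(B) + W(T(-5), -4))*0) = -49 + 12*((1³ + (-4 - 4))*0) = -49 + 12*((1 - 8)*0) = -49 + 12*(-7*0) = -49 + 12*0 = -49 + 0 = -49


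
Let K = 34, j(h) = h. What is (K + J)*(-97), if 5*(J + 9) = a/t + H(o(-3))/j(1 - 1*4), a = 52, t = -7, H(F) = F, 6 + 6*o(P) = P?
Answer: -160341/70 ≈ -2290.6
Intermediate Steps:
o(P) = -1 + P/6
J = -727/70 (J = -9 + (52/(-7) + (-1 + (1/6)*(-3))/(1 - 1*4))/5 = -9 + (52*(-1/7) + (-1 - 1/2)/(1 - 4))/5 = -9 + (-52/7 - 3/2/(-3))/5 = -9 + (-52/7 - 3/2*(-1/3))/5 = -9 + (-52/7 + 1/2)/5 = -9 + (1/5)*(-97/14) = -9 - 97/70 = -727/70 ≈ -10.386)
(K + J)*(-97) = (34 - 727/70)*(-97) = (1653/70)*(-97) = -160341/70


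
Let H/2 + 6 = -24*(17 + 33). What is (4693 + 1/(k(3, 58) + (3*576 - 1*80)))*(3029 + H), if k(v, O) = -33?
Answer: 4676363932/1615 ≈ 2.8956e+6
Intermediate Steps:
H = -2412 (H = -12 + 2*(-24*(17 + 33)) = -12 + 2*(-24*50) = -12 + 2*(-1200) = -12 - 2400 = -2412)
(4693 + 1/(k(3, 58) + (3*576 - 1*80)))*(3029 + H) = (4693 + 1/(-33 + (3*576 - 1*80)))*(3029 - 2412) = (4693 + 1/(-33 + (1728 - 80)))*617 = (4693 + 1/(-33 + 1648))*617 = (4693 + 1/1615)*617 = (7579196/1615)*617 = 4676363932/1615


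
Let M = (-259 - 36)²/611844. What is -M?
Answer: -87025/611844 ≈ -0.14223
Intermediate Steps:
M = 87025/611844 (M = (-295)²*(1/611844) = 87025*(1/611844) = 87025/611844 ≈ 0.14223)
-M = -1*87025/611844 = -87025/611844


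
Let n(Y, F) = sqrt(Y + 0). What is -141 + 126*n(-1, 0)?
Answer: -141 + 126*I ≈ -141.0 + 126.0*I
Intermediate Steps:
n(Y, F) = sqrt(Y)
-141 + 126*n(-1, 0) = -141 + 126*sqrt(-1) = -141 + 126*I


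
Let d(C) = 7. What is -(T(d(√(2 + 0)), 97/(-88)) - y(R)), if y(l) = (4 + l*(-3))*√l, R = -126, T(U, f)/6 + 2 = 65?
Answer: -378 + 1146*I*√14 ≈ -378.0 + 4287.9*I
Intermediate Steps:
T(U, f) = 378 (T(U, f) = -12 + 6*65 = -12 + 390 = 378)
y(l) = √l*(4 - 3*l) (y(l) = (4 - 3*l)*√l = √l*(4 - 3*l))
-(T(d(√(2 + 0)), 97/(-88)) - y(R)) = -(378 - √(-126)*(4 - 3*(-126))) = -(378 - 3*I*√14*(4 + 378)) = -(378 - 3*I*√14*382) = -(378 - 1146*I*√14) = -378 + 1146*I*√14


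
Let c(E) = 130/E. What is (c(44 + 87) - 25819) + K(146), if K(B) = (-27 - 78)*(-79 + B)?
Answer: -4303744/131 ≈ -32853.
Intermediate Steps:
K(B) = 8295 - 105*B (K(B) = -105*(-79 + B) = 8295 - 105*B)
(c(44 + 87) - 25819) + K(146) = (130/(44 + 87) - 25819) + (8295 - 105*146) = (130/131 - 25819) + (8295 - 15330) = (130*(1/131) - 25819) - 7035 = (130/131 - 25819) - 7035 = -3382159/131 - 7035 = -4303744/131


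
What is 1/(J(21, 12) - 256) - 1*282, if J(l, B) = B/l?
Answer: -504223/1788 ≈ -282.00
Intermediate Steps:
1/(J(21, 12) - 256) - 1*282 = 1/(12/21 - 256) - 1*282 = 1/(12*(1/21) - 256) - 282 = 1/(4/7 - 256) - 282 = 1/(-1788/7) - 282 = -7/1788 - 282 = -504223/1788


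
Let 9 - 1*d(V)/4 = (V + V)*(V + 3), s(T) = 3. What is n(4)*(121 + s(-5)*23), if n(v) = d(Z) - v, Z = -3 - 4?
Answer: -36480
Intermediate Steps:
Z = -7
d(V) = 36 - 8*V*(3 + V) (d(V) = 36 - 4*(V + V)*(V + 3) = 36 - 4*2*V*(3 + V) = 36 - 8*V*(3 + V))
n(v) = -188 - v (n(v) = (36 - 24*(-7) - 8*(-7)²) - v = (36 + 168 - 8*49) - v = (36 + 168 - 392) - v = -188 - v)
n(4)*(121 + s(-5)*23) = (-188 - 1*4)*(121 + 3*23) = (-188 - 4)*(121 + 69) = -192*190 = -36480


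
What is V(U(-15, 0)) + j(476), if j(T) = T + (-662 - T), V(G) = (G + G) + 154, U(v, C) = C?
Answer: -508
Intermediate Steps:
V(G) = 154 + 2*G (V(G) = 2*G + 154 = 154 + 2*G)
j(T) = -662
V(U(-15, 0)) + j(476) = (154 + 2*0) - 662 = (154 + 0) - 662 = 154 - 662 = -508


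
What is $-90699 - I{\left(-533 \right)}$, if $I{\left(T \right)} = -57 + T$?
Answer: $-90109$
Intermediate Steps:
$-90699 - I{\left(-533 \right)} = -90699 - \left(-57 - 533\right) = -90699 - -590 = -90699 + 590 = -90109$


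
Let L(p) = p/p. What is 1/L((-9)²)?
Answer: 1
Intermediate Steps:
L(p) = 1
1/L((-9)²) = 1/1 = 1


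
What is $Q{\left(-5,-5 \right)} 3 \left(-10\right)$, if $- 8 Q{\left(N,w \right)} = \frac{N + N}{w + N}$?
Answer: $\frac{15}{4} \approx 3.75$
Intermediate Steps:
$Q{\left(N,w \right)} = - \frac{N}{4 \left(N + w\right)}$ ($Q{\left(N,w \right)} = - \frac{\left(N + N\right) \frac{1}{w + N}}{8} = - \frac{2 N \frac{1}{N + w}}{8} = - \frac{N}{4 \left(N + w\right)}$)
$Q{\left(-5,-5 \right)} 3 \left(-10\right) = \left(-1\right) \left(-5\right) \frac{1}{4 \left(-5\right) + 4 \left(-5\right)} 3 \left(-10\right) = \left(-1\right) \left(-5\right) \frac{1}{-20 - 20} \cdot 3 \left(-10\right) = \left(-1\right) \left(-5\right) \frac{1}{-40} \cdot 3 \left(-10\right) = \left(-1\right) \left(-5\right) \left(- \frac{1}{40}\right) 3 \left(-10\right) = \left(- \frac{1}{8}\right) 3 \left(-10\right) = \left(- \frac{3}{8}\right) \left(-10\right) = \frac{15}{4}$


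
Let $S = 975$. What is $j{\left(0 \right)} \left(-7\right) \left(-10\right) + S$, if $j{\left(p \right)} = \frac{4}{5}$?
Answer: $1031$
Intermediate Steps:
$j{\left(p \right)} = \frac{4}{5}$ ($j{\left(p \right)} = 4 \cdot \frac{1}{5} = \frac{4}{5}$)
$j{\left(0 \right)} \left(-7\right) \left(-10\right) + S = \frac{4}{5} \left(-7\right) \left(-10\right) + 975 = \left(- \frac{28}{5}\right) \left(-10\right) + 975 = 56 + 975 = 1031$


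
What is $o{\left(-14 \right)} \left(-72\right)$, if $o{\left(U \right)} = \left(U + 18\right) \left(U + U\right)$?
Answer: $8064$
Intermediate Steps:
$o{\left(U \right)} = 2 U \left(18 + U\right)$ ($o{\left(U \right)} = \left(18 + U\right) 2 U = 2 U \left(18 + U\right)$)
$o{\left(-14 \right)} \left(-72\right) = 2 \left(-14\right) \left(18 - 14\right) \left(-72\right) = 2 \left(-14\right) 4 \left(-72\right) = \left(-112\right) \left(-72\right) = 8064$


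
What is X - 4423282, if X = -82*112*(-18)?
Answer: -4257970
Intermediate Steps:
X = 165312 (X = -9184*(-18) = 165312)
X - 4423282 = 165312 - 4423282 = -4257970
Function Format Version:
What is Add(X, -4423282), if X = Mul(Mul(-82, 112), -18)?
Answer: -4257970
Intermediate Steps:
X = 165312 (X = Mul(-9184, -18) = 165312)
Add(X, -4423282) = Add(165312, -4423282) = -4257970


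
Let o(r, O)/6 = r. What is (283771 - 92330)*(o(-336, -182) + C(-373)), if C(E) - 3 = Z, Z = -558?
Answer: -492194811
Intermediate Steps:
o(r, O) = 6*r
C(E) = -555 (C(E) = 3 - 558 = -555)
(283771 - 92330)*(o(-336, -182) + C(-373)) = (283771 - 92330)*(6*(-336) - 555) = 191441*(-2016 - 555) = 191441*(-2571) = -492194811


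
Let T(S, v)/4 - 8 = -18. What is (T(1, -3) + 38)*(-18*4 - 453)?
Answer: 1050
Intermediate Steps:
T(S, v) = -40 (T(S, v) = 32 + 4*(-18) = 32 - 72 = -40)
(T(1, -3) + 38)*(-18*4 - 453) = (-40 + 38)*(-18*4 - 453) = -2*(-72 - 453) = -2*(-525) = 1050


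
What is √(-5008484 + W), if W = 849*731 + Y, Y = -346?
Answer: 3*I*√487579 ≈ 2094.8*I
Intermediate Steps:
W = 620273 (W = 849*731 - 346 = 620619 - 346 = 620273)
√(-5008484 + W) = √(-5008484 + 620273) = √(-4388211) = 3*I*√487579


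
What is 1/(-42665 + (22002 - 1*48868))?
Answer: -1/69531 ≈ -1.4382e-5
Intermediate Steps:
1/(-42665 + (22002 - 1*48868)) = 1/(-42665 + (22002 - 48868)) = 1/(-42665 - 26866) = 1/(-69531) = -1/69531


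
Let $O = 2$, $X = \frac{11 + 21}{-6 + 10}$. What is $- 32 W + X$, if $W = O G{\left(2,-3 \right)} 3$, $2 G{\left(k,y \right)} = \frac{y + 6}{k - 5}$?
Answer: $104$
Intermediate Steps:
$G{\left(k,y \right)} = \frac{6 + y}{2 \left(-5 + k\right)}$ ($G{\left(k,y \right)} = \frac{\left(y + 6\right) \frac{1}{k - 5}}{2} = \frac{\left(6 + y\right) \frac{1}{-5 + k}}{2} = \frac{\frac{1}{-5 + k} \left(6 + y\right)}{2} = \frac{6 + y}{2 \left(-5 + k\right)}$)
$X = 8$ ($X = \frac{32}{4} = 32 \cdot \frac{1}{4} = 8$)
$W = -3$ ($W = 2 \frac{6 - 3}{2 \left(-5 + 2\right)} 3 = 2 \cdot \frac{1}{2} \frac{1}{-3} \cdot 3 \cdot 3 = 2 \cdot \frac{1}{2} \left(- \frac{1}{3}\right) 3 \cdot 3 = 2 \left(- \frac{1}{2}\right) 3 = \left(-1\right) 3 = -3$)
$- 32 W + X = \left(-32\right) \left(-3\right) + 8 = 96 + 8 = 104$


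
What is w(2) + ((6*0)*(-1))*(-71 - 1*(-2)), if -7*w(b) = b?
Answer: -2/7 ≈ -0.28571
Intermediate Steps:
w(b) = -b/7
w(2) + ((6*0)*(-1))*(-71 - 1*(-2)) = -1/7*2 + ((6*0)*(-1))*(-71 - 1*(-2)) = -2/7 + (0*(-1))*(-71 + 2) = -2/7 + 0*(-69) = -2/7 + 0 = -2/7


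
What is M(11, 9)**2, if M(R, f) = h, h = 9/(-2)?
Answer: 81/4 ≈ 20.250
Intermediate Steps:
h = -9/2 (h = 9*(-1/2) = -9/2 ≈ -4.5000)
M(R, f) = -9/2
M(11, 9)**2 = (-9/2)**2 = 81/4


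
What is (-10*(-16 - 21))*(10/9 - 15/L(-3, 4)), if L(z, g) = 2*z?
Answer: 12025/9 ≈ 1336.1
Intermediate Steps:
(-10*(-16 - 21))*(10/9 - 15/L(-3, 4)) = (-10*(-16 - 21))*(10/9 - 15/(2*(-3))) = (-10*(-37))*(10*(⅑) - 15/(-6)) = 370*(10/9 - 15*(-⅙)) = 370*(10/9 + 5/2) = 370*(65/18) = 12025/9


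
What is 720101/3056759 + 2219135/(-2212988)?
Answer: -5189786011677/6764570985892 ≈ -0.76720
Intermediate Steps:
720101/3056759 + 2219135/(-2212988) = 720101*(1/3056759) + 2219135*(-1/2212988) = 720101/3056759 - 2219135/2212988 = -5189786011677/6764570985892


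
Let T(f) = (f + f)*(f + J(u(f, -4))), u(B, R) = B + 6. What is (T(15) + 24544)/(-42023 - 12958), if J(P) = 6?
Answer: -614/1341 ≈ -0.45787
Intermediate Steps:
u(B, R) = 6 + B
T(f) = 2*f*(6 + f) (T(f) = (f + f)*(f + 6) = (2*f)*(6 + f) = 2*f*(6 + f))
(T(15) + 24544)/(-42023 - 12958) = (2*15*(6 + 15) + 24544)/(-42023 - 12958) = (2*15*21 + 24544)/(-54981) = (630 + 24544)*(-1/54981) = 25174*(-1/54981) = -614/1341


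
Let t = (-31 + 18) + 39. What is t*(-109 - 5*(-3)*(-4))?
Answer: -4394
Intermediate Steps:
t = 26 (t = -13 + 39 = 26)
t*(-109 - 5*(-3)*(-4)) = 26*(-109 - 5*(-3)*(-4)) = 26*(-109 + 15*(-4)) = 26*(-109 - 60) = 26*(-169) = -4394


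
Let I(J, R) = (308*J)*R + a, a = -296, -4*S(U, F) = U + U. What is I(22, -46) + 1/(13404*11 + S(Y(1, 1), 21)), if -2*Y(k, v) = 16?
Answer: -46002596415/147448 ≈ -3.1199e+5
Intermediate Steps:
Y(k, v) = -8 (Y(k, v) = -1/2*16 = -8)
S(U, F) = -U/2 (S(U, F) = -(U + U)/4 = -U/2)
I(J, R) = -296 + 308*J*R (I(J, R) = (308*J)*R - 296 = 308*J*R - 296 = -296 + 308*J*R)
I(22, -46) + 1/(13404*11 + S(Y(1, 1), 21)) = (-296 + 308*22*(-46)) + 1/(13404*11 - 1/2*(-8)) = (-296 - 311696) + 1/(147444 + 4) = -311992 + 1/147448 = -46002596415/147448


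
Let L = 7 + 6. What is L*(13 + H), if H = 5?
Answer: 234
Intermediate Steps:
L = 13
L*(13 + H) = 13*(13 + 5) = 13*18 = 234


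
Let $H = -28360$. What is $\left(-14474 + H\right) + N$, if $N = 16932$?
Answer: $-25902$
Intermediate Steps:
$\left(-14474 + H\right) + N = \left(-14474 - 28360\right) + 16932 = -42834 + 16932 = -25902$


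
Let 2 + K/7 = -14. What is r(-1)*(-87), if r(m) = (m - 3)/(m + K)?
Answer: -348/113 ≈ -3.0796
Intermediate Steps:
K = -112 (K = -14 + 7*(-14) = -14 - 98 = -112)
r(m) = (-3 + m)/(-112 + m) (r(m) = (m - 3)/(m - 112) = (-3 + m)/(-112 + m))
r(-1)*(-87) = ((-3 - 1)/(-112 - 1))*(-87) = (-4/(-113))*(-87) = -1/113*(-4)*(-87) = (4/113)*(-87) = -348/113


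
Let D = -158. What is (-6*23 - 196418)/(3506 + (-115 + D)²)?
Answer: -196556/78035 ≈ -2.5188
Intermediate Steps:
(-6*23 - 196418)/(3506 + (-115 + D)²) = (-6*23 - 196418)/(3506 + (-115 - 158)²) = (-138 - 196418)/(3506 + (-273)²) = -196556/(3506 + 74529) = -196556/78035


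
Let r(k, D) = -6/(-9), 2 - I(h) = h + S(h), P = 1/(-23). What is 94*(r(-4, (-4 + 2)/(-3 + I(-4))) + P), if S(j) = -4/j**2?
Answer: 4042/69 ≈ 58.580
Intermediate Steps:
P = -1/23 ≈ -0.043478
S(j) = -4/j**2
I(h) = 2 - h + 4/h**2 (I(h) = 2 - (h - 4/h**2) = 2 + (-h + 4/h**2) = 2 - h + 4/h**2)
r(k, D) = 2/3 (r(k, D) = -6*(-1/9) = 2/3)
94*(r(-4, (-4 + 2)/(-3 + I(-4))) + P) = 94*(2/3 - 1/23) = 94*(43/69) = 4042/69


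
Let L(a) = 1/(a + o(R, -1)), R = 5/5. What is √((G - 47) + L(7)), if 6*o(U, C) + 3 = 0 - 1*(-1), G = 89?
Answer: √4215/10 ≈ 6.4923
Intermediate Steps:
R = 1 (R = 5*(⅕) = 1)
o(U, C) = -⅓ (o(U, C) = -½ + (0 - 1*(-1))/6 = -½ + (0 + 1)/6 = -½ + (⅙)*1 = -½ + ⅙ = -⅓)
L(a) = 1/(-⅓ + a) (L(a) = 1/(a - ⅓) = 1/(-⅓ + a))
√((G - 47) + L(7)) = √((89 - 47) + 3/(-1 + 3*7)) = √(42 + 3/(-1 + 21)) = √(42 + 3/20) = √(843/20) = √4215/10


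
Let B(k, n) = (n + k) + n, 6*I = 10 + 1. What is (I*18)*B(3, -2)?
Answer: -33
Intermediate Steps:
I = 11/6 (I = (10 + 1)/6 = (1/6)*11 = 11/6 ≈ 1.8333)
B(k, n) = k + 2*n (B(k, n) = (k + n) + n = k + 2*n)
(I*18)*B(3, -2) = ((11/6)*18)*(3 + 2*(-2)) = 33*(3 - 4) = 33*(-1) = -33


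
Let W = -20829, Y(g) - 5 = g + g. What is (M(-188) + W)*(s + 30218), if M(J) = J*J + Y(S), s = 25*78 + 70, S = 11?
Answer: 468804996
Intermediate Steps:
Y(g) = 5 + 2*g (Y(g) = 5 + (g + g) = 5 + 2*g)
s = 2020 (s = 1950 + 70 = 2020)
M(J) = 27 + J² (M(J) = J*J + (5 + 2*11) = J² + (5 + 22) = J² + 27 = 27 + J²)
(M(-188) + W)*(s + 30218) = ((27 + (-188)²) - 20829)*(2020 + 30218) = ((27 + 35344) - 20829)*32238 = (35371 - 20829)*32238 = 14542*32238 = 468804996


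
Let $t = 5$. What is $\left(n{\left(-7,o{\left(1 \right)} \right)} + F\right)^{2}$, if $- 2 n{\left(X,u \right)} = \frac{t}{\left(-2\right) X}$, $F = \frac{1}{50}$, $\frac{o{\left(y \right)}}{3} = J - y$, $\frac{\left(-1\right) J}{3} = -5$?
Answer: $\frac{12321}{490000} \approx 0.025145$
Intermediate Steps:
$J = 15$ ($J = \left(-3\right) \left(-5\right) = 15$)
$o{\left(y \right)} = 45 - 3 y$ ($o{\left(y \right)} = 3 \left(15 - y\right) = 45 - 3 y$)
$F = \frac{1}{50} \approx 0.02$
$n{\left(X,u \right)} = \frac{5}{4 X}$ ($n{\left(X,u \right)} = - \frac{5 \frac{1}{\left(-2\right) X}}{2} = - \frac{5 \left(- \frac{1}{2 X}\right)}{2} = - \frac{\left(- \frac{5}{2}\right) \frac{1}{X}}{2} = \frac{5}{4 X}$)
$\left(n{\left(-7,o{\left(1 \right)} \right)} + F\right)^{2} = \left(\frac{5}{4 \left(-7\right)} + \frac{1}{50}\right)^{2} = \left(\frac{5}{4} \left(- \frac{1}{7}\right) + \frac{1}{50}\right)^{2} = \left(- \frac{5}{28} + \frac{1}{50}\right)^{2} = \left(- \frac{111}{700}\right)^{2} = \frac{12321}{490000}$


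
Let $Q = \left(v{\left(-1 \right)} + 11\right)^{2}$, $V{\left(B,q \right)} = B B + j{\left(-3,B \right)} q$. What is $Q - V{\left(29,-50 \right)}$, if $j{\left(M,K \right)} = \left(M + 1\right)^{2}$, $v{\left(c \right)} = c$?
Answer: $-541$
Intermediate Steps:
$j{\left(M,K \right)} = \left(1 + M\right)^{2}$
$V{\left(B,q \right)} = B^{2} + 4 q$ ($V{\left(B,q \right)} = B B + \left(1 - 3\right)^{2} q = B^{2} + \left(-2\right)^{2} q = B^{2} + 4 q$)
$Q = 100$ ($Q = \left(-1 + 11\right)^{2} = 10^{2} = 100$)
$Q - V{\left(29,-50 \right)} = 100 - \left(29^{2} + 4 \left(-50\right)\right) = 100 - \left(841 - 200\right) = 100 - 641 = -541$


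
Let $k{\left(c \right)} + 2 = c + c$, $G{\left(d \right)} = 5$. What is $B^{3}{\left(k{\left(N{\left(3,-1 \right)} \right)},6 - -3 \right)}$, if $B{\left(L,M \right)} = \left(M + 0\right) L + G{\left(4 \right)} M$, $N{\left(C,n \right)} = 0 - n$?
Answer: $91125$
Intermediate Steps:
$N{\left(C,n \right)} = - n$
$k{\left(c \right)} = -2 + 2 c$ ($k{\left(c \right)} = -2 + \left(c + c\right) = -2 + 2 c$)
$B{\left(L,M \right)} = 5 M + L M$ ($B{\left(L,M \right)} = \left(M + 0\right) L + 5 M = M L + 5 M = L M + 5 M = 5 M + L M$)
$B^{3}{\left(k{\left(N{\left(3,-1 \right)} \right)},6 - -3 \right)} = \left(\left(6 - -3\right) \left(5 - \left(2 - 2 \left(\left(-1\right) \left(-1\right)\right)\right)\right)\right)^{3} = \left(\left(6 + 3\right) \left(5 + \left(-2 + 2 \cdot 1\right)\right)\right)^{3} = \left(9 \left(5 + \left(-2 + 2\right)\right)\right)^{3} = \left(9 \left(5 + 0\right)\right)^{3} = \left(9 \cdot 5\right)^{3} = 45^{3} = 91125$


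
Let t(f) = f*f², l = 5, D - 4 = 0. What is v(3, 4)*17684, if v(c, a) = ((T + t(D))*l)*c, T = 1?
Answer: 17241900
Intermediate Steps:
D = 4 (D = 4 + 0 = 4)
t(f) = f³
v(c, a) = 325*c (v(c, a) = ((1 + 4³)*5)*c = ((1 + 64)*5)*c = (65*5)*c = 325*c)
v(3, 4)*17684 = (325*3)*17684 = 975*17684 = 17241900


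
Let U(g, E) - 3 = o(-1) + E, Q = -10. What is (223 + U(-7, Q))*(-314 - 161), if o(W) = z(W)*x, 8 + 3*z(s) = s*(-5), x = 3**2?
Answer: -98325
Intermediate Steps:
x = 9
z(s) = -8/3 - 5*s/3 (z(s) = -8/3 + (s*(-5))/3 = -8/3 + (-5*s)/3 = -8/3 - 5*s/3)
o(W) = -24 - 15*W (o(W) = (-8/3 - 5*W/3)*9 = -24 - 15*W)
U(g, E) = -6 + E (U(g, E) = 3 + ((-24 - 15*(-1)) + E) = 3 + ((-24 + 15) + E) = 3 + (-9 + E) = -6 + E)
(223 + U(-7, Q))*(-314 - 161) = (223 + (-6 - 10))*(-314 - 161) = (223 - 16)*(-475) = 207*(-475) = -98325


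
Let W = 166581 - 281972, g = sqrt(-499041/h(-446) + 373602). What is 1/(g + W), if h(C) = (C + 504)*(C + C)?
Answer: -5969868776/688849798759303 - 2*sqrt(250003512109542)/688849798759303 ≈ -8.7123e-6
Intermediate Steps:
h(C) = 2*C*(504 + C) (h(C) = (504 + C)*(2*C) = 2*C*(504 + C))
g = sqrt(250003512109542)/25868 (g = sqrt(-499041*(-1/(892*(504 - 446))) + 373602) = sqrt(-499041/(2*(-446)*58) + 373602) = sqrt(-499041/(-51736) + 373602) = sqrt(-499041*(-1/51736) + 373602) = sqrt(499041/51736 + 373602) = sqrt(19329172113/51736) = sqrt(250003512109542)/25868 ≈ 611.24)
W = -115391
1/(g + W) = 1/(sqrt(250003512109542)/25868 - 115391) = 1/(-115391 + sqrt(250003512109542)/25868)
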